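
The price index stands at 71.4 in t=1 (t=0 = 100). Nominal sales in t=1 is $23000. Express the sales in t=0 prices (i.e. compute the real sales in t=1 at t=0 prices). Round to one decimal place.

32212.9

Real = Nominal ÷ (Index/100) = 23000 ÷ (71.4/100)
     = 23000 ÷ 0.714 = 32212.8852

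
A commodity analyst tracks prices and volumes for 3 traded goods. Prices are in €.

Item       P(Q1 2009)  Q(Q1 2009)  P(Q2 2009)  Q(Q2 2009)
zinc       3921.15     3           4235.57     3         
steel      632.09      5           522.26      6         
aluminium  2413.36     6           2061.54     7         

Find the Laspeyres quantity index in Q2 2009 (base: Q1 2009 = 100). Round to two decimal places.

Laspeyres quantity index uses base-period prices as weights.
ΣP(Q1 2009)·Q(Q2 2009) = 3921.15×3 + 632.09×6 + 2413.36×7 = 11763.45 + 3792.54 + 16893.52 = 32449.51
ΣP(Q1 2009)·Q(Q1 2009) = 3921.15×3 + 632.09×5 + 2413.36×6 = 11763.45 + 3160.45 + 14480.16 = 29404.06
Index = 32449.51 / 29404.06 × 100 = 110.3572

110.36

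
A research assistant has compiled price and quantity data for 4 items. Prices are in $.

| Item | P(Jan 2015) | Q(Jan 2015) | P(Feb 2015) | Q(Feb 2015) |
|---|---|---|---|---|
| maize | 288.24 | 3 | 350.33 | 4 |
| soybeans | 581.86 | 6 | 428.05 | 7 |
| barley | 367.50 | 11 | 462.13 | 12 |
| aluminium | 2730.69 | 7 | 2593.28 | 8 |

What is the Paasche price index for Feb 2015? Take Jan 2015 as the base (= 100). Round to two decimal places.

Paasche price index uses current-period quantities as weights.
ΣP(Feb 2015)·Q(Feb 2015) = 350.33×4 + 428.05×7 + 462.13×12 + 2593.28×8 = 1401.32 + 2996.35 + 5545.56 + 20746.24 = 30689.47
ΣP(Jan 2015)·Q(Feb 2015) = 288.24×4 + 581.86×7 + 367.50×12 + 2730.69×8 = 1152.96 + 4073.02 + 4410 + 21845.52 = 31481.5
Index = 30689.47 / 31481.5 × 100 = 97.4841

97.48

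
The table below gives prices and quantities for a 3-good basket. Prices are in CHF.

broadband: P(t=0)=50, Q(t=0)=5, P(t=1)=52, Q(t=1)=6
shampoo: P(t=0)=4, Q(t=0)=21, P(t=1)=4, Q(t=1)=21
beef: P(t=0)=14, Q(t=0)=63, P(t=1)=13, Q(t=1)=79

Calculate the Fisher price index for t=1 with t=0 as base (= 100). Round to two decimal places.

95.57

Laspeyres component (base-period weights):
ΣP(t=1)Q(t=0) = 52×5 + 4×21 + 13×63 = 260 + 84 + 819 = 1163
ΣP(t=0)Q(t=0) = 50×5 + 4×21 + 14×63 = 250 + 84 + 882 = 1216
L = 1163 / 1216 × 100 = 95.6414
Paasche component (current-period weights):
ΣP(t=1)Q(t=1) = 52×6 + 4×21 + 13×79 = 312 + 84 + 1027 = 1423
ΣP(t=0)Q(t=1) = 50×6 + 4×21 + 14×79 = 300 + 84 + 1106 = 1490
P = 1423 / 1490 × 100 = 95.5034
Fisher = √(L × P) = √(95.6414 × 95.5034) = 95.5724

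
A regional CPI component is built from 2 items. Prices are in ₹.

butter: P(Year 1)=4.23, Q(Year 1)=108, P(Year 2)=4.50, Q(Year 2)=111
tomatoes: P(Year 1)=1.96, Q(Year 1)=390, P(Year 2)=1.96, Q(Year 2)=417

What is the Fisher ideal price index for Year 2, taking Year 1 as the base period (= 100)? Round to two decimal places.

102.36

Laspeyres component (base-period weights):
ΣP(Year 2)Q(Year 1) = 4.50×108 + 1.96×390 = 486 + 764.4 = 1250.4
ΣP(Year 1)Q(Year 1) = 4.23×108 + 1.96×390 = 456.84 + 764.4 = 1221.24
L = 1250.4 / 1221.24 × 100 = 102.3877
Paasche component (current-period weights):
ΣP(Year 2)Q(Year 2) = 4.50×111 + 1.96×417 = 499.5 + 817.32 = 1316.82
ΣP(Year 1)Q(Year 2) = 4.23×111 + 1.96×417 = 469.53 + 817.32 = 1286.85
P = 1316.82 / 1286.85 × 100 = 102.3289
Fisher = √(L × P) = √(102.3877 × 102.3289) = 102.3583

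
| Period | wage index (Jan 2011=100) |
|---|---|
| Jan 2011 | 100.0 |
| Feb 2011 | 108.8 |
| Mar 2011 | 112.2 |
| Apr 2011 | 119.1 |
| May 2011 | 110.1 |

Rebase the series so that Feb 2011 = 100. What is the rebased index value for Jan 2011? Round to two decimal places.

Rebased(Jan 2011) = 100.0 / 108.8 × 100 = 91.9118

91.91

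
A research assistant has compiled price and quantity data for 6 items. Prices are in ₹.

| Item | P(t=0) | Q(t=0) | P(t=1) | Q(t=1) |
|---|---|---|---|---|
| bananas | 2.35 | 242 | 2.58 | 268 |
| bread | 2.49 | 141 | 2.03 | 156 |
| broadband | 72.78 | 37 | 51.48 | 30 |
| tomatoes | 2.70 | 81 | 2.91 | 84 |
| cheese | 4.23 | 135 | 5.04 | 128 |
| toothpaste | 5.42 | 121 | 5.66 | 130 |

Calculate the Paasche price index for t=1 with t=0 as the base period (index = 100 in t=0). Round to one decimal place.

89.4

Paasche price index uses current-period quantities as weights.
ΣP(t=1)·Q(t=1) = 2.58×268 + 2.03×156 + 51.48×30 + 2.91×84 + 5.04×128 + 5.66×130 = 691.44 + 316.68 + 1544.4 + 244.44 + 645.12 + 735.8 = 4177.88
ΣP(t=0)·Q(t=1) = 2.35×268 + 2.49×156 + 72.78×30 + 2.70×84 + 4.23×128 + 5.42×130 = 629.8 + 388.44 + 2183.4 + 226.8 + 541.44 + 704.6 = 4674.48
Index = 4177.88 / 4674.48 × 100 = 89.3764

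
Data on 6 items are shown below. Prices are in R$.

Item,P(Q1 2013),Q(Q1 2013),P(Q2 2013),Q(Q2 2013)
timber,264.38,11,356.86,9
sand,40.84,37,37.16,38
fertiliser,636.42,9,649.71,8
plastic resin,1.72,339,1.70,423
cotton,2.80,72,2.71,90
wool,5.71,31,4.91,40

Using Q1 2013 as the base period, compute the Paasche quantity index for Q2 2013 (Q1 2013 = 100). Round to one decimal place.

Paasche quantity index uses current-period prices as weights.
ΣP(Q2 2013)·Q(Q2 2013) = 356.86×9 + 37.16×38 + 649.71×8 + 1.70×423 + 2.71×90 + 4.91×40 = 3211.74 + 1412.08 + 5197.68 + 719.1 + 243.9 + 196.4 = 10980.9
ΣP(Q2 2013)·Q(Q1 2013) = 356.86×11 + 37.16×37 + 649.71×9 + 1.70×339 + 2.71×72 + 4.91×31 = 3925.46 + 1374.92 + 5847.39 + 576.3 + 195.12 + 152.21 = 12071.4
Index = 10980.9 / 12071.4 × 100 = 90.9663

91.0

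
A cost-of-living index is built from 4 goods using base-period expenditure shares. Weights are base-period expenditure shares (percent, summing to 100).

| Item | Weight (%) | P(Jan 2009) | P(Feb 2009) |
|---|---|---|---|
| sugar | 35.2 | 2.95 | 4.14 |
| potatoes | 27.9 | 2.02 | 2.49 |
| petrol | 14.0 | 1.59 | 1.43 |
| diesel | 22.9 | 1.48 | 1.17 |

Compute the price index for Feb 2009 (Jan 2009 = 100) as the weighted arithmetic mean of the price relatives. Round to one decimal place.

sugar: 35.2 × (4.14/2.95) = 35.2 × 1.403390 = 49.3993
potatoes: 27.9 × (2.49/2.02) = 27.9 × 1.232673 = 34.3916
petrol: 14.0 × (1.43/1.59) = 14.0 × 0.899371 = 12.5912
diesel: 22.9 × (1.17/1.48) = 22.9 × 0.790541 = 18.1034
Index = Σ wᵢ·(p₁ᵢ/p₀ᵢ) = 49.3993 + 34.3916 + 12.5912 + 18.1034 = 114.4855

114.5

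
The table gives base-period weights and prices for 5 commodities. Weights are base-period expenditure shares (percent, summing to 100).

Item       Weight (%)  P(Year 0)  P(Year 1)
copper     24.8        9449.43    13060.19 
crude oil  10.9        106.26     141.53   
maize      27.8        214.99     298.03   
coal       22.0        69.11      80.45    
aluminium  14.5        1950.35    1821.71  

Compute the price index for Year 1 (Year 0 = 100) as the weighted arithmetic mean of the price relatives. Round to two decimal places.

copper: 24.8 × (13060.19/9449.43) = 24.8 × 1.382114 = 34.2764
crude oil: 10.9 × (141.53/106.26) = 10.9 × 1.331922 = 14.5179
maize: 27.8 × (298.03/214.99) = 27.8 × 1.386251 = 38.5378
coal: 22.0 × (80.45/69.11) = 22.0 × 1.164086 = 25.6099
aluminium: 14.5 × (1821.71/1950.35) = 14.5 × 0.934043 = 13.5436
Index = Σ wᵢ·(p₁ᵢ/p₀ᵢ) = 34.2764 + 14.5179 + 38.5378 + 25.6099 + 13.5436 = 126.4857

126.49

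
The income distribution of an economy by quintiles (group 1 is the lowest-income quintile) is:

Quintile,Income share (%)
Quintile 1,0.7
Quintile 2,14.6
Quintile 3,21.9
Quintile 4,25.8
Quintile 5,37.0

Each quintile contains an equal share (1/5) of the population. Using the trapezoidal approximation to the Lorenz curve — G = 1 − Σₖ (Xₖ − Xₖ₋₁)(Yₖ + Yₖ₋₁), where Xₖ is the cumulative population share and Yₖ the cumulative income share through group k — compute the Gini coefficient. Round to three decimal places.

0.335

Cumulative income shares Yₖ: 0.0070, 0.1530, 0.3720, 0.6300, 1.0000
Σ (Xₖ−Xₖ₋₁)(Yₖ+Yₖ₋₁) = (1/5)(0.0070+0.0000) + (1/5)(0.1530+0.0070) + (1/5)(0.3720+0.1530) + (1/5)(0.6300+0.3720) + (1/5)(1.0000+0.6300)
  = 0.0014 + 0.0320 + 0.1050 + 0.2004 + 0.3260 = 0.6648
G = 1 − 0.6648 = 0.3352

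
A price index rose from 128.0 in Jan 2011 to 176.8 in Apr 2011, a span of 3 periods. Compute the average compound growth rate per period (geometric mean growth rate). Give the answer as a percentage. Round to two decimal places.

11.37%

Growth factor = (176.8/128.0)^(1/3) = (1.381250)^(1/3) = 1.113672
Growth rate = 1.113672 − 1 = 0.113672 = 11.3672%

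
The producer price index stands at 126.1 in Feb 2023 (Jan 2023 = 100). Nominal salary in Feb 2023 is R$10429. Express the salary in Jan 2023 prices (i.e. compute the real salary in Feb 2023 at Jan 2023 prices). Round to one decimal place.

Real = Nominal ÷ (Index/100) = 10429 ÷ (126.1/100)
     = 10429 ÷ 1.261 = 8270.4203

8270.4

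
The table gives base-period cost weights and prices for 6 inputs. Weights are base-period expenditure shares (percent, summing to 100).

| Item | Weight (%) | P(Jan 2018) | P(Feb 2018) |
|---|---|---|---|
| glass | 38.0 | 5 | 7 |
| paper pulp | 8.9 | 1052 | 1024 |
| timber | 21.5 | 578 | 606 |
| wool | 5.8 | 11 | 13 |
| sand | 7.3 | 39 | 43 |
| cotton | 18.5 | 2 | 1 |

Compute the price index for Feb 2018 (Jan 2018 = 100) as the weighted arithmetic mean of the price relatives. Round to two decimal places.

108.56

glass: 38.0 × (7/5) = 38.0 × 1.400000 = 53.2000
paper pulp: 8.9 × (1024/1052) = 8.9 × 0.973384 = 8.6631
timber: 21.5 × (606/578) = 21.5 × 1.048443 = 22.5415
wool: 5.8 × (13/11) = 5.8 × 1.181818 = 6.8545
sand: 7.3 × (43/39) = 7.3 × 1.102564 = 8.0487
cotton: 18.5 × (1/2) = 18.5 × 0.500000 = 9.2500
Index = Σ wᵢ·(p₁ᵢ/p₀ᵢ) = 53.2000 + 8.6631 + 22.5415 + 6.8545 + 8.0487 + 9.2500 = 108.5579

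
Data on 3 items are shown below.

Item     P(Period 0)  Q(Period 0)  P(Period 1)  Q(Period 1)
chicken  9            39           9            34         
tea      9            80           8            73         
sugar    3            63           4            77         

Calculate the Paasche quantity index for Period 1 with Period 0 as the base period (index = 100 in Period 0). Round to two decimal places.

96.38

Paasche quantity index uses current-period prices as weights.
ΣP(Period 1)·Q(Period 1) = 9×34 + 8×73 + 4×77 = 306 + 584 + 308 = 1198
ΣP(Period 1)·Q(Period 0) = 9×39 + 8×80 + 4×63 = 351 + 640 + 252 = 1243
Index = 1198 / 1243 × 100 = 96.3797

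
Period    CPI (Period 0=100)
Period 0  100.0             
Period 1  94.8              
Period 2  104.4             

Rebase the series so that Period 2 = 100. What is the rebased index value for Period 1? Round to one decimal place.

90.8

Rebased(Period 1) = 94.8 / 104.4 × 100 = 90.8046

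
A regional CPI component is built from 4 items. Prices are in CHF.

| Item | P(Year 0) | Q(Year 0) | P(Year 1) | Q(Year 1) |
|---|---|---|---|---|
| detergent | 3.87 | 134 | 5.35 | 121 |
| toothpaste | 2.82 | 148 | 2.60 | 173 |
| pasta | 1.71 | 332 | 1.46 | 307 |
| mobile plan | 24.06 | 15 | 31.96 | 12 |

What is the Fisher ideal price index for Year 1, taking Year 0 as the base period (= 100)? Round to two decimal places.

Laspeyres component (base-period weights):
ΣP(Year 1)Q(Year 0) = 5.35×134 + 2.60×148 + 1.46×332 + 31.96×15 = 716.9 + 384.8 + 484.72 + 479.4 = 2065.82
ΣP(Year 0)Q(Year 0) = 3.87×134 + 2.82×148 + 1.71×332 + 24.06×15 = 518.58 + 417.36 + 567.72 + 360.9 = 1864.56
L = 2065.82 / 1864.56 × 100 = 110.7940
Paasche component (current-period weights):
ΣP(Year 1)Q(Year 1) = 5.35×121 + 2.60×173 + 1.46×307 + 31.96×12 = 647.35 + 449.8 + 448.22 + 383.52 = 1928.89
ΣP(Year 0)Q(Year 1) = 3.87×121 + 2.82×173 + 1.71×307 + 24.06×12 = 468.27 + 487.86 + 524.97 + 288.72 = 1769.82
P = 1928.89 / 1769.82 × 100 = 108.9879
Fisher = √(L × P) = √(110.7940 × 108.9879) = 109.8872

109.89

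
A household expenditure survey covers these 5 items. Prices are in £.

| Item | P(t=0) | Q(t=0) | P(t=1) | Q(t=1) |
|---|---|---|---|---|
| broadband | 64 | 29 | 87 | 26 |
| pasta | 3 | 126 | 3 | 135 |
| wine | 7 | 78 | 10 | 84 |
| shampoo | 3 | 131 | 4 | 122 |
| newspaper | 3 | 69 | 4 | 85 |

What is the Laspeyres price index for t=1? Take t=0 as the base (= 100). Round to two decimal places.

Laspeyres price index uses base-period quantities as weights.
ΣP(t=1)·Q(t=0) = 87×29 + 3×126 + 10×78 + 4×131 + 4×69 = 2523 + 378 + 780 + 524 + 276 = 4481
ΣP(t=0)·Q(t=0) = 64×29 + 3×126 + 7×78 + 3×131 + 3×69 = 1856 + 378 + 546 + 393 + 207 = 3380
Index = 4481 / 3380 × 100 = 132.5740

132.57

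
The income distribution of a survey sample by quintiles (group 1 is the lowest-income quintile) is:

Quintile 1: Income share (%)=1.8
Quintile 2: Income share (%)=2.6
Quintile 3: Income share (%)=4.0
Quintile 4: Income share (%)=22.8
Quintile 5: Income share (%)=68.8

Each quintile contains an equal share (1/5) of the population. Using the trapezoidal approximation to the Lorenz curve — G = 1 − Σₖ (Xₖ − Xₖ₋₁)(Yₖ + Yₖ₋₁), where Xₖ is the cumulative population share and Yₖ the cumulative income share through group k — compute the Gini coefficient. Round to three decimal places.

0.617

Cumulative income shares Yₖ: 0.0180, 0.0440, 0.0840, 0.3120, 1.0000
Σ (Xₖ−Xₖ₋₁)(Yₖ+Yₖ₋₁) = (1/5)(0.0180+0.0000) + (1/5)(0.0440+0.0180) + (1/5)(0.0840+0.0440) + (1/5)(0.3120+0.0840) + (1/5)(1.0000+0.3120)
  = 0.0036 + 0.0124 + 0.0256 + 0.0792 + 0.2624 = 0.3832
G = 1 − 0.3832 = 0.6168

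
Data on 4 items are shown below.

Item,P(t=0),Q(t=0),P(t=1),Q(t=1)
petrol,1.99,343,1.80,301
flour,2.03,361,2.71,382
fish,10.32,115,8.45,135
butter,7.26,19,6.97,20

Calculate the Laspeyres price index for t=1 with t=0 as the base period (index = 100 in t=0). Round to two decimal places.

98.53

Laspeyres price index uses base-period quantities as weights.
ΣP(t=1)·Q(t=0) = 1.80×343 + 2.71×361 + 8.45×115 + 6.97×19 = 617.4 + 978.31 + 971.75 + 132.43 = 2699.89
ΣP(t=0)·Q(t=0) = 1.99×343 + 2.03×361 + 10.32×115 + 7.26×19 = 682.57 + 732.83 + 1186.8 + 137.94 = 2740.14
Index = 2699.89 / 2740.14 × 100 = 98.5311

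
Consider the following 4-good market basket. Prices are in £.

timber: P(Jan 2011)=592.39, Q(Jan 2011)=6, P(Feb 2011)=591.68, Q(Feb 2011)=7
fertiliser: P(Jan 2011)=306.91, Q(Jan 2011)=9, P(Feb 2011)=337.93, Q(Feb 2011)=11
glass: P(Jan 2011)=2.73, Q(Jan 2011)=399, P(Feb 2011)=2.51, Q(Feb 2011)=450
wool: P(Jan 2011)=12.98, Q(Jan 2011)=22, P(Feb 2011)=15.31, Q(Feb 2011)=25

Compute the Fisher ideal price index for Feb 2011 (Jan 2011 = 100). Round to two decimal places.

103.18

Laspeyres component (base-period weights):
ΣP(Feb 2011)Q(Jan 2011) = 591.68×6 + 337.93×9 + 2.51×399 + 15.31×22 = 3550.08 + 3041.37 + 1001.49 + 336.82 = 7929.76
ΣP(Jan 2011)Q(Jan 2011) = 592.39×6 + 306.91×9 + 2.73×399 + 12.98×22 = 3554.34 + 2762.19 + 1089.27 + 285.56 = 7691.36
L = 7929.76 / 7691.36 × 100 = 103.0996
Paasche component (current-period weights):
ΣP(Feb 2011)Q(Feb 2011) = 591.68×7 + 337.93×11 + 2.51×450 + 15.31×25 = 4141.76 + 3717.23 + 1129.5 + 382.75 = 9371.24
ΣP(Jan 2011)Q(Feb 2011) = 592.39×7 + 306.91×11 + 2.73×450 + 12.98×25 = 4146.73 + 3376.01 + 1228.5 + 324.5 = 9075.74
P = 9371.24 / 9075.74 × 100 = 103.2559
Fisher = √(L × P) = √(103.0996 × 103.2559) = 103.1777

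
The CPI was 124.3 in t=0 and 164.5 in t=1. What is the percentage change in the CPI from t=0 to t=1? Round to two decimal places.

Change = (164.5 − 124.3) / 124.3 × 100
       = 40.2 / 124.3 × 100 = 32.3411%

32.34%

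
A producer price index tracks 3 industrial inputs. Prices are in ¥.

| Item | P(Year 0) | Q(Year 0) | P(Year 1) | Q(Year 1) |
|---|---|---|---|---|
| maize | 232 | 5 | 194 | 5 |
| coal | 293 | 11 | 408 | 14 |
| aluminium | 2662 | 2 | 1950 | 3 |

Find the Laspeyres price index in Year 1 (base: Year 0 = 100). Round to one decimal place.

Laspeyres price index uses base-period quantities as weights.
ΣP(Year 1)·Q(Year 0) = 194×5 + 408×11 + 1950×2 = 970 + 4488 + 3900 = 9358
ΣP(Year 0)·Q(Year 0) = 232×5 + 293×11 + 2662×2 = 1160 + 3223 + 5324 = 9707
Index = 9358 / 9707 × 100 = 96.4047

96.4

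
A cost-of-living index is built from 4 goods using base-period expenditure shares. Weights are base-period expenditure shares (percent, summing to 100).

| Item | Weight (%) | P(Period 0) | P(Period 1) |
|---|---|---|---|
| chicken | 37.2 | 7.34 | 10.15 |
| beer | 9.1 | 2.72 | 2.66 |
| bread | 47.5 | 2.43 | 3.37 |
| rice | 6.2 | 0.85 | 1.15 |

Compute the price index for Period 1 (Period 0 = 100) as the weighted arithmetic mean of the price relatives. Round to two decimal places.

chicken: 37.2 × (10.15/7.34) = 37.2 × 1.382834 = 51.4414
beer: 9.1 × (2.66/2.72) = 9.1 × 0.977941 = 8.8993
bread: 47.5 × (3.37/2.43) = 47.5 × 1.386831 = 65.8745
rice: 6.2 × (1.15/0.85) = 6.2 × 1.352941 = 8.3882
Index = Σ wᵢ·(p₁ᵢ/p₀ᵢ) = 51.4414 + 8.8993 + 65.8745 + 8.3882 = 134.6034

134.60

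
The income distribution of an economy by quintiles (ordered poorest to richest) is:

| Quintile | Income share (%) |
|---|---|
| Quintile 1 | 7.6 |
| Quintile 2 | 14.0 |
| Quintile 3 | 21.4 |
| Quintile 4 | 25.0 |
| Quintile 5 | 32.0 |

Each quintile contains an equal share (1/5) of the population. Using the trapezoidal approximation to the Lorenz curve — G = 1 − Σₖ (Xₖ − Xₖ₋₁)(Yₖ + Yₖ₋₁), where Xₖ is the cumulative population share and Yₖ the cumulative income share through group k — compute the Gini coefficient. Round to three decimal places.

0.239

Cumulative income shares Yₖ: 0.0760, 0.2160, 0.4300, 0.6800, 1.0000
Σ (Xₖ−Xₖ₋₁)(Yₖ+Yₖ₋₁) = (1/5)(0.0760+0.0000) + (1/5)(0.2160+0.0760) + (1/5)(0.4300+0.2160) + (1/5)(0.6800+0.4300) + (1/5)(1.0000+0.6800)
  = 0.0152 + 0.0584 + 0.1292 + 0.2220 + 0.3360 = 0.7608
G = 1 − 0.7608 = 0.2392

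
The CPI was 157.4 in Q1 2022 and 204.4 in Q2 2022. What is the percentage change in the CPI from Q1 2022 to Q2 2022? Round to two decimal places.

Change = (204.4 − 157.4) / 157.4 × 100
       = 47.0 / 157.4 × 100 = 29.8602%

29.86%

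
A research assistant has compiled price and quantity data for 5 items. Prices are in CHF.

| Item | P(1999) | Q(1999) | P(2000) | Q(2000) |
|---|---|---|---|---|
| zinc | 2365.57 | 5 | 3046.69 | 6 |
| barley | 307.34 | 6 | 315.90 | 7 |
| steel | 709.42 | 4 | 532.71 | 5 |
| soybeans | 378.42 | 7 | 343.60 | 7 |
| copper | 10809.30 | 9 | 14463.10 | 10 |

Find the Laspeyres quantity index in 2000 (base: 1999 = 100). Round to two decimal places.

Laspeyres quantity index uses base-period prices as weights.
ΣP(1999)·Q(2000) = 2365.57×6 + 307.34×7 + 709.42×5 + 378.42×7 + 10809.30×10 = 14193.42 + 2151.38 + 3547.1 + 2648.94 + 108093 = 130633.84
ΣP(1999)·Q(1999) = 2365.57×5 + 307.34×6 + 709.42×4 + 378.42×7 + 10809.30×9 = 11827.85 + 1844.04 + 2837.68 + 2648.94 + 97283.7 = 116442.21
Index = 130633.84 / 116442.21 × 100 = 112.1877

112.19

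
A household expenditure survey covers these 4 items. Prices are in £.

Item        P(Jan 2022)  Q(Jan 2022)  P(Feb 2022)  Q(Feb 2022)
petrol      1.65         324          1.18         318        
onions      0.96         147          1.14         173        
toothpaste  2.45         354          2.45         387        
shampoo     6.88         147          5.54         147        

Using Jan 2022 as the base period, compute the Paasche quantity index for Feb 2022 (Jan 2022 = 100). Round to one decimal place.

Paasche quantity index uses current-period prices as weights.
ΣP(Feb 2022)·Q(Feb 2022) = 1.18×318 + 1.14×173 + 2.45×387 + 5.54×147 = 375.24 + 197.22 + 948.15 + 814.38 = 2334.99
ΣP(Feb 2022)·Q(Jan 2022) = 1.18×324 + 1.14×147 + 2.45×354 + 5.54×147 = 382.32 + 167.58 + 867.3 + 814.38 = 2231.58
Index = 2334.99 / 2231.58 × 100 = 104.6339

104.6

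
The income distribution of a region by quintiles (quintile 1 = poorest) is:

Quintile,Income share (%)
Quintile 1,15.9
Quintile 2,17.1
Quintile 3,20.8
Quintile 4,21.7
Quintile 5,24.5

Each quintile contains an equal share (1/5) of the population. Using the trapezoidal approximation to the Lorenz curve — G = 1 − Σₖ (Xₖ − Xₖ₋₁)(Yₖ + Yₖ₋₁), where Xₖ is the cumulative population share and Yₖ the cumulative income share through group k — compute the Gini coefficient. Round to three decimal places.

0.087

Cumulative income shares Yₖ: 0.1590, 0.3300, 0.5380, 0.7550, 1.0000
Σ (Xₖ−Xₖ₋₁)(Yₖ+Yₖ₋₁) = (1/5)(0.1590+0.0000) + (1/5)(0.3300+0.1590) + (1/5)(0.5380+0.3300) + (1/5)(0.7550+0.5380) + (1/5)(1.0000+0.7550)
  = 0.0318 + 0.0978 + 0.1736 + 0.2586 + 0.3510 = 0.9128
G = 1 − 0.9128 = 0.0872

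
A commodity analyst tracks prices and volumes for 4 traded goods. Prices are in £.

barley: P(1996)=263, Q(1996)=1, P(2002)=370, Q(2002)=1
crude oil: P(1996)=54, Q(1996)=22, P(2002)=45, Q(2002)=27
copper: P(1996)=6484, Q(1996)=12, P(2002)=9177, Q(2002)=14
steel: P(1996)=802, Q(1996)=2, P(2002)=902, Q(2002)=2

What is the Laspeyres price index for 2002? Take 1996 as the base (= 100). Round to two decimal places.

Laspeyres price index uses base-period quantities as weights.
ΣP(2002)·Q(1996) = 370×1 + 45×22 + 9177×12 + 902×2 = 370 + 990 + 110124 + 1804 = 113288
ΣP(1996)·Q(1996) = 263×1 + 54×22 + 6484×12 + 802×2 = 263 + 1188 + 77808 + 1604 = 80863
Index = 113288 / 80863 × 100 = 140.0987

140.10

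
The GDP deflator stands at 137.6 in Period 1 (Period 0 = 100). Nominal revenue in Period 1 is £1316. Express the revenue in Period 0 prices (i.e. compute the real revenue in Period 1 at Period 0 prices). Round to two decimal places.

Real = Nominal ÷ (Index/100) = 1316 ÷ (137.6/100)
     = 1316 ÷ 1.376 = 956.3953

956.40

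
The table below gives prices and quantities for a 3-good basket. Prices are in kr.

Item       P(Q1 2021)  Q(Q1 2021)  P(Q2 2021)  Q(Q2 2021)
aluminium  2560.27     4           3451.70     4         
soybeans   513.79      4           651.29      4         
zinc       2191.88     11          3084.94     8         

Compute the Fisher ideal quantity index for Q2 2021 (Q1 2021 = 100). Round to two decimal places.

81.78

Laspeyres component (base-period weights):
ΣP(Q1 2021)Q(Q2 2021) = 2560.27×4 + 513.79×4 + 2191.88×8 = 10241.08 + 2055.16 + 17535.04 = 29831.28
ΣP(Q1 2021)Q(Q1 2021) = 2560.27×4 + 513.79×4 + 2191.88×11 = 10241.08 + 2055.16 + 24110.68 = 36406.92
L = 29831.28 / 36406.92 × 100 = 81.9385
Paasche component (current-period weights):
ΣP(Q2 2021)Q(Q2 2021) = 3451.70×4 + 651.29×4 + 3084.94×8 = 13806.8 + 2605.16 + 24679.52 = 41091.48
ΣP(Q2 2021)Q(Q1 2021) = 3451.70×4 + 651.29×4 + 3084.94×11 = 13806.8 + 2605.16 + 33934.34 = 50346.3
P = 41091.48 / 50346.3 × 100 = 81.6177
Fisher = √(L × P) = √(81.9385 × 81.6177) = 81.7779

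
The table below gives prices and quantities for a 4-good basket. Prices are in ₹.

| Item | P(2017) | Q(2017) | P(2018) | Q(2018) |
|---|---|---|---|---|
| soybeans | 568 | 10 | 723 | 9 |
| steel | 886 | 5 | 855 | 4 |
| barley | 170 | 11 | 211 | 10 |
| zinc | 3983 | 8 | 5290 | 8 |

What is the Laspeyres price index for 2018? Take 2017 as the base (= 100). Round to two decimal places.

128.06

Laspeyres price index uses base-period quantities as weights.
ΣP(2018)·Q(2017) = 723×10 + 855×5 + 211×11 + 5290×8 = 7230 + 4275 + 2321 + 42320 = 56146
ΣP(2017)·Q(2017) = 568×10 + 886×5 + 170×11 + 3983×8 = 5680 + 4430 + 1870 + 31864 = 43844
Index = 56146 / 43844 × 100 = 128.0586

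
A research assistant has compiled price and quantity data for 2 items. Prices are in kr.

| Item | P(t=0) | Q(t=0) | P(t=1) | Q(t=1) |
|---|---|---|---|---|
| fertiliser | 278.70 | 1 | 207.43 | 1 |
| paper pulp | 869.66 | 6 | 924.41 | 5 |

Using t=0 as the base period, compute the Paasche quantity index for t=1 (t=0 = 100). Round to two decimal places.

Paasche quantity index uses current-period prices as weights.
ΣP(t=1)·Q(t=1) = 207.43×1 + 924.41×5 = 207.43 + 4622.05 = 4829.48
ΣP(t=1)·Q(t=0) = 207.43×1 + 924.41×6 = 207.43 + 5546.46 = 5753.89
Index = 4829.48 / 5753.89 × 100 = 83.9342

83.93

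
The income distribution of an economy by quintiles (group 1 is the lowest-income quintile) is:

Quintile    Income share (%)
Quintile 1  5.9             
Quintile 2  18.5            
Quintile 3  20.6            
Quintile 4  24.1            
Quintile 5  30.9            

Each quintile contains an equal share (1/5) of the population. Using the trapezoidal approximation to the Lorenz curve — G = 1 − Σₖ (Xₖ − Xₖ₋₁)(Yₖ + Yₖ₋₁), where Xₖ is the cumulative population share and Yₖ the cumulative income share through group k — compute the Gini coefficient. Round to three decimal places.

0.222

Cumulative income shares Yₖ: 0.0590, 0.2440, 0.4500, 0.6910, 1.0000
Σ (Xₖ−Xₖ₋₁)(Yₖ+Yₖ₋₁) = (1/5)(0.0590+0.0000) + (1/5)(0.2440+0.0590) + (1/5)(0.4500+0.2440) + (1/5)(0.6910+0.4500) + (1/5)(1.0000+0.6910)
  = 0.0118 + 0.0606 + 0.1388 + 0.2282 + 0.3382 = 0.7776
G = 1 − 0.7776 = 0.2224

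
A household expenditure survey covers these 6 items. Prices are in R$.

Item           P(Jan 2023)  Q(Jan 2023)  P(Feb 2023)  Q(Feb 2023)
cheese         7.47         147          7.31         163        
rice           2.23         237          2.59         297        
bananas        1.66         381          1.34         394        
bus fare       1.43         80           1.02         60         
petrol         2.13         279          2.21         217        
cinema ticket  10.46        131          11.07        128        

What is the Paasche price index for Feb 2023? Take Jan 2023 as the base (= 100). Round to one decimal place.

100.6

Paasche price index uses current-period quantities as weights.
ΣP(Feb 2023)·Q(Feb 2023) = 7.31×163 + 2.59×297 + 1.34×394 + 1.02×60 + 2.21×217 + 11.07×128 = 1191.53 + 769.23 + 527.96 + 61.2 + 479.57 + 1416.96 = 4446.45
ΣP(Jan 2023)·Q(Feb 2023) = 7.47×163 + 2.23×297 + 1.66×394 + 1.43×60 + 2.13×217 + 10.46×128 = 1217.61 + 662.31 + 654.04 + 85.8 + 462.21 + 1338.88 = 4420.85
Index = 4446.45 / 4420.85 × 100 = 100.5791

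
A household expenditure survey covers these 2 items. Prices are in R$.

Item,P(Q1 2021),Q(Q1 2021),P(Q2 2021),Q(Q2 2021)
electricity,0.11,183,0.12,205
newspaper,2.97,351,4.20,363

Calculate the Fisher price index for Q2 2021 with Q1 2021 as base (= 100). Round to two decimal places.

140.78

Laspeyres component (base-period weights):
ΣP(Q2 2021)Q(Q1 2021) = 0.12×183 + 4.20×351 = 21.96 + 1474.2 = 1496.16
ΣP(Q1 2021)Q(Q1 2021) = 0.11×183 + 2.97×351 = 20.13 + 1042.47 = 1062.6
L = 1496.16 / 1062.6 × 100 = 140.8018
Paasche component (current-period weights):
ΣP(Q2 2021)Q(Q2 2021) = 0.12×205 + 4.20×363 = 24.6 + 1524.6 = 1549.2
ΣP(Q1 2021)Q(Q2 2021) = 0.11×205 + 2.97×363 = 22.55 + 1078.11 = 1100.66
P = 1549.2 / 1100.66 × 100 = 140.7519
Fisher = √(L × P) = √(140.8018 × 140.7519) = 140.7769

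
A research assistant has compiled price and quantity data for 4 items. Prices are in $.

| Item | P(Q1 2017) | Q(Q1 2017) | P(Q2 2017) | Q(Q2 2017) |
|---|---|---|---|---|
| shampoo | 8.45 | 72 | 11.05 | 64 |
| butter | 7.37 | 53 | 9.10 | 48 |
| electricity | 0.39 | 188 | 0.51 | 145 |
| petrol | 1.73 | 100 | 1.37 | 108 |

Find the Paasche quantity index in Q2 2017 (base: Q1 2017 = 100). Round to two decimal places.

Paasche quantity index uses current-period prices as weights.
ΣP(Q2 2017)·Q(Q2 2017) = 11.05×64 + 9.10×48 + 0.51×145 + 1.37×108 = 707.2 + 436.8 + 73.95 + 147.96 = 1365.91
ΣP(Q2 2017)·Q(Q1 2017) = 11.05×72 + 9.10×53 + 0.51×188 + 1.37×100 = 795.6 + 482.3 + 95.88 + 137 = 1510.78
Index = 1365.91 / 1510.78 × 100 = 90.4109

90.41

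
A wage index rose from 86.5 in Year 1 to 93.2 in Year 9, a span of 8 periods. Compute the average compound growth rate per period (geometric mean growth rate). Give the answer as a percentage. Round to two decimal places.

0.94%

Growth factor = (93.2/86.5)^(1/8) = (1.077457)^(1/8) = 1.009369
Growth rate = 1.009369 − 1 = 0.009369 = 0.9369%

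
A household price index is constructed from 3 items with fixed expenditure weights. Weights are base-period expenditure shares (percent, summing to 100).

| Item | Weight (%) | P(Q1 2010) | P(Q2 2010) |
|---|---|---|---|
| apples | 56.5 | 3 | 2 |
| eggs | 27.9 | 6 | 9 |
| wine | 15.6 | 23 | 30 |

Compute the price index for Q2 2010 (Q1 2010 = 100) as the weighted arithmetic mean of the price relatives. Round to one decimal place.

apples: 56.5 × (2/3) = 56.5 × 0.666667 = 37.6667
eggs: 27.9 × (9/6) = 27.9 × 1.500000 = 41.8500
wine: 15.6 × (30/23) = 15.6 × 1.304348 = 20.3478
Index = Σ wᵢ·(p₁ᵢ/p₀ᵢ) = 37.6667 + 41.8500 + 20.3478 = 99.8645

99.9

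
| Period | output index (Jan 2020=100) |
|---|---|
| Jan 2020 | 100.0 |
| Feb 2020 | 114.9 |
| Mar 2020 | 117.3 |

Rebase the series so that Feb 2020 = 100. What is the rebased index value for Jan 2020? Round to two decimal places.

Rebased(Jan 2020) = 100.0 / 114.9 × 100 = 87.0322

87.03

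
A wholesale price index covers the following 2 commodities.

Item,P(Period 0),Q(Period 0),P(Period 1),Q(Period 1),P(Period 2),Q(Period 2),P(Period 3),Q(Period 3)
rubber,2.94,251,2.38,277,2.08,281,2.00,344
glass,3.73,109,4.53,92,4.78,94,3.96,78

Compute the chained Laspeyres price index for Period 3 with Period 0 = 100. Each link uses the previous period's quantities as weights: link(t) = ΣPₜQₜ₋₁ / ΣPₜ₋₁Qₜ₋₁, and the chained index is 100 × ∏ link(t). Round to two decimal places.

81.34

Link Period 0→Period 1:
ΣP(Period 1)Q(Period 0) = 2.38×251 + 4.53×109 = 597.38 + 493.77 = 1091.15
ΣP(Period 0)Q(Period 0) = 2.94×251 + 3.73×109 = 737.94 + 406.57 = 1144.51
link = 1091.15/1144.51 = 0.953377
Link Period 1→Period 2:
ΣP(Period 2)Q(Period 1) = 2.08×277 + 4.78×92 = 576.16 + 439.76 = 1015.92
ΣP(Period 1)Q(Period 1) = 2.38×277 + 4.53×92 = 659.26 + 416.76 = 1076.02
link = 1015.92/1076.02 = 0.944146
Link Period 2→Period 3:
ΣP(Period 3)Q(Period 2) = 2.00×281 + 3.96×94 = 562 + 372.24 = 934.24
ΣP(Period 2)Q(Period 2) = 2.08×281 + 4.78×94 = 584.48 + 449.32 = 1033.8
link = 934.24/1033.8 = 0.903695
Chained index = 100 × 0.953377 × 0.944146 × 0.903695 = 81.3441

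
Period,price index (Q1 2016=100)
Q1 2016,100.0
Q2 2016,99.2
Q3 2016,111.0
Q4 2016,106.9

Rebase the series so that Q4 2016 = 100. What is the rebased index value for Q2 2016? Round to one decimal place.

92.8

Rebased(Q2 2016) = 99.2 / 106.9 × 100 = 92.7970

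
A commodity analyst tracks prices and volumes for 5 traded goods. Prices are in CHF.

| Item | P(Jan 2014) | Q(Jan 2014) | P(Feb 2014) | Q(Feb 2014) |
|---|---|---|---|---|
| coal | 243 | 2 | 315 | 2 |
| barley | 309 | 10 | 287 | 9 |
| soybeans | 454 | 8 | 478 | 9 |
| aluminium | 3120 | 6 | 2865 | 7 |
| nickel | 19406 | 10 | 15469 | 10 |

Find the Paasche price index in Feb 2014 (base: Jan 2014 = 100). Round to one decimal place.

81.6

Paasche price index uses current-period quantities as weights.
ΣP(Feb 2014)·Q(Feb 2014) = 315×2 + 287×9 + 478×9 + 2865×7 + 15469×10 = 630 + 2583 + 4302 + 20055 + 154690 = 182260
ΣP(Jan 2014)·Q(Feb 2014) = 243×2 + 309×9 + 454×9 + 3120×7 + 19406×10 = 486 + 2781 + 4086 + 21840 + 194060 = 223253
Index = 182260 / 223253 × 100 = 81.6383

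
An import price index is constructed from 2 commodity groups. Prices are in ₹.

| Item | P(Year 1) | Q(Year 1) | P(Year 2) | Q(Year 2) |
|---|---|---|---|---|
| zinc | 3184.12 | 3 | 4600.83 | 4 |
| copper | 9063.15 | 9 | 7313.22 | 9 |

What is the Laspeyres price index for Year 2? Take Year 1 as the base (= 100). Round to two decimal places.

87.38

Laspeyres price index uses base-period quantities as weights.
ΣP(Year 2)·Q(Year 1) = 4600.83×3 + 7313.22×9 = 13802.49 + 65818.98 = 79621.47
ΣP(Year 1)·Q(Year 1) = 3184.12×3 + 9063.15×9 = 9552.36 + 81568.35 = 91120.71
Index = 79621.47 / 91120.71 × 100 = 87.3802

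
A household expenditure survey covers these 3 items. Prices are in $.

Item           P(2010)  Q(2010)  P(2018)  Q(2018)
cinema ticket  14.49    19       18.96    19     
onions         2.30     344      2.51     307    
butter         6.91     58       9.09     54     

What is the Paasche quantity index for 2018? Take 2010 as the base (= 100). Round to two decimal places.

92.62

Paasche quantity index uses current-period prices as weights.
ΣP(2018)·Q(2018) = 18.96×19 + 2.51×307 + 9.09×54 = 360.24 + 770.57 + 490.86 = 1621.67
ΣP(2018)·Q(2010) = 18.96×19 + 2.51×344 + 9.09×58 = 360.24 + 863.44 + 527.22 = 1750.9
Index = 1621.67 / 1750.9 × 100 = 92.6192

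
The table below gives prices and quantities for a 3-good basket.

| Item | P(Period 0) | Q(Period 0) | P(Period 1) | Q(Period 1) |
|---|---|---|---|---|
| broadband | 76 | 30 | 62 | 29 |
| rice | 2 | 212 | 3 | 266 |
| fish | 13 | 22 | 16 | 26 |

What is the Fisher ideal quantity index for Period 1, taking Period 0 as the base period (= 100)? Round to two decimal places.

Laspeyres component (base-period weights):
ΣP(Period 0)Q(Period 1) = 76×29 + 2×266 + 13×26 = 2204 + 532 + 338 = 3074
ΣP(Period 0)Q(Period 0) = 76×30 + 2×212 + 13×22 = 2280 + 424 + 286 = 2990
L = 3074 / 2990 × 100 = 102.8094
Paasche component (current-period weights):
ΣP(Period 1)Q(Period 1) = 62×29 + 3×266 + 16×26 = 1798 + 798 + 416 = 3012
ΣP(Period 1)Q(Period 0) = 62×30 + 3×212 + 16×22 = 1860 + 636 + 352 = 2848
P = 3012 / 2848 × 100 = 105.7584
Fisher = √(L × P) = √(102.8094 × 105.7584) = 104.2735

104.27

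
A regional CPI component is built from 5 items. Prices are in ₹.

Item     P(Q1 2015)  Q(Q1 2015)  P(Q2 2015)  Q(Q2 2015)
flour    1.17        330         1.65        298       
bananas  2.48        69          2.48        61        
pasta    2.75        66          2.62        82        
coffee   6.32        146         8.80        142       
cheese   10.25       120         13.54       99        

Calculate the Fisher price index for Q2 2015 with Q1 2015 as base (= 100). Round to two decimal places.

Laspeyres component (base-period weights):
ΣP(Q2 2015)Q(Q1 2015) = 1.65×330 + 2.48×69 + 2.62×66 + 8.80×146 + 13.54×120 = 544.5 + 171.12 + 172.92 + 1284.8 + 1624.8 = 3798.14
ΣP(Q1 2015)Q(Q1 2015) = 1.17×330 + 2.48×69 + 2.75×66 + 6.32×146 + 10.25×120 = 386.1 + 171.12 + 181.5 + 922.72 + 1230 = 2891.44
L = 3798.14 / 2891.44 × 100 = 131.3581
Paasche component (current-period weights):
ΣP(Q2 2015)Q(Q2 2015) = 1.65×298 + 2.48×61 + 2.62×82 + 8.80×142 + 13.54×99 = 491.7 + 151.28 + 214.84 + 1249.6 + 1340.46 = 3447.88
ΣP(Q1 2015)Q(Q2 2015) = 1.17×298 + 2.48×61 + 2.75×82 + 6.32×142 + 10.25×99 = 348.66 + 151.28 + 225.5 + 897.44 + 1014.75 = 2637.63
P = 3447.88 / 2637.63 × 100 = 130.7189
Fisher = √(L × P) = √(131.3581 × 130.7189) = 131.0381

131.04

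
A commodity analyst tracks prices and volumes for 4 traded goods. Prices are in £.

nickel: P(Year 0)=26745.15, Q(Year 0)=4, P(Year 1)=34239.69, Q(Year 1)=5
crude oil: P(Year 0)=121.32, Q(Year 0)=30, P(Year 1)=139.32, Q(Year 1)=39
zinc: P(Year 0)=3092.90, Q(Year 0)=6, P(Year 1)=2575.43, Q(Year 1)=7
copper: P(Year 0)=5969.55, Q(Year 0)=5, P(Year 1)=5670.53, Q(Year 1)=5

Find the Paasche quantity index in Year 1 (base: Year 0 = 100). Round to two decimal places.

120.58

Paasche quantity index uses current-period prices as weights.
ΣP(Year 1)·Q(Year 1) = 34239.69×5 + 139.32×39 + 2575.43×7 + 5670.53×5 = 171198.45 + 5433.48 + 18028.01 + 28352.65 = 223012.59
ΣP(Year 1)·Q(Year 0) = 34239.69×4 + 139.32×30 + 2575.43×6 + 5670.53×5 = 136958.76 + 4179.6 + 15452.58 + 28352.65 = 184943.59
Index = 223012.59 / 184943.59 × 100 = 120.5841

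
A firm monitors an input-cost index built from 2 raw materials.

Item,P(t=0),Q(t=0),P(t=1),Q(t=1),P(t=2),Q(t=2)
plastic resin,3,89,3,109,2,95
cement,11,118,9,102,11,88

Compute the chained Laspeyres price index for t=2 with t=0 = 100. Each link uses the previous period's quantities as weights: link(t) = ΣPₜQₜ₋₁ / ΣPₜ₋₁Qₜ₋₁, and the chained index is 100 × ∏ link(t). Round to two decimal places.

Link t=0→t=1:
ΣP(t=1)Q(t=0) = 3×89 + 9×118 = 267 + 1062 = 1329
ΣP(t=0)Q(t=0) = 3×89 + 11×118 = 267 + 1298 = 1565
link = 1329/1565 = 0.849201
Link t=1→t=2:
ΣP(t=2)Q(t=1) = 2×109 + 11×102 = 218 + 1122 = 1340
ΣP(t=1)Q(t=1) = 3×109 + 9×102 = 327 + 918 = 1245
link = 1340/1245 = 1.076305
Chained index = 100 × 0.849201 × 1.076305 = 91.4000

91.40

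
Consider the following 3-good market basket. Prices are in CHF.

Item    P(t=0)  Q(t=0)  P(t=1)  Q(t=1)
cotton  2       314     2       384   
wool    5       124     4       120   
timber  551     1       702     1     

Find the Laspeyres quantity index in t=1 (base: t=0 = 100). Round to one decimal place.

106.7

Laspeyres quantity index uses base-period prices as weights.
ΣP(t=0)·Q(t=1) = 2×384 + 5×120 + 551×1 = 768 + 600 + 551 = 1919
ΣP(t=0)·Q(t=0) = 2×314 + 5×124 + 551×1 = 628 + 620 + 551 = 1799
Index = 1919 / 1799 × 100 = 106.6704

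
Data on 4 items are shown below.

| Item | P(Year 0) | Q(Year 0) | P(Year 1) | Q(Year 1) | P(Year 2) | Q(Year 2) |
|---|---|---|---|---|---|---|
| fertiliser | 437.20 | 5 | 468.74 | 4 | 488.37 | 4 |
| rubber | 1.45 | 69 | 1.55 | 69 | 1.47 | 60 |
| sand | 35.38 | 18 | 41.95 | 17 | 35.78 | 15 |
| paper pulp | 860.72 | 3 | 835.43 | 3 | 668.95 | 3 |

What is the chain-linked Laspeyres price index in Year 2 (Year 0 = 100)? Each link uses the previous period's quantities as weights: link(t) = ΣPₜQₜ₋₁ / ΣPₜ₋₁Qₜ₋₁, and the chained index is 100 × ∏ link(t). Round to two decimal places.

Link Year 0→Year 1:
ΣP(Year 1)Q(Year 0) = 468.74×5 + 1.55×69 + 41.95×18 + 835.43×3 = 2343.7 + 106.95 + 755.1 + 2506.29 = 5712.04
ΣP(Year 0)Q(Year 0) = 437.20×5 + 1.45×69 + 35.38×18 + 860.72×3 = 2186 + 100.05 + 636.84 + 2582.16 = 5505.05
link = 5712.04/5505.05 = 1.037600
Link Year 1→Year 2:
ΣP(Year 2)Q(Year 1) = 488.37×4 + 1.47×69 + 35.78×17 + 668.95×3 = 1953.48 + 101.43 + 608.26 + 2006.85 = 4670.02
ΣP(Year 1)Q(Year 1) = 468.74×4 + 1.55×69 + 41.95×17 + 835.43×3 = 1874.96 + 106.95 + 713.15 + 2506.29 = 5201.35
link = 4670.02/5201.35 = 0.897848
Chained index = 100 × 1.037600 × 0.897848 = 93.1607

93.16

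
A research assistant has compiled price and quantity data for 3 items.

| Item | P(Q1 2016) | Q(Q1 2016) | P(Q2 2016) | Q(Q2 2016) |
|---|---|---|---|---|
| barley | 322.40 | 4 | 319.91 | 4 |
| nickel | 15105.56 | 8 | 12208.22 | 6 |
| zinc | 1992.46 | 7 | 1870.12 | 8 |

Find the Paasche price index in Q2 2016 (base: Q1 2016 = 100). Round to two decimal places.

Paasche price index uses current-period quantities as weights.
ΣP(Q2 2016)·Q(Q2 2016) = 319.91×4 + 12208.22×6 + 1870.12×8 = 1279.64 + 73249.32 + 14960.96 = 89489.92
ΣP(Q1 2016)·Q(Q2 2016) = 322.40×4 + 15105.56×6 + 1992.46×8 = 1289.6 + 90633.36 + 15939.68 = 107862.64
Index = 89489.92 / 107862.64 × 100 = 82.9666

82.97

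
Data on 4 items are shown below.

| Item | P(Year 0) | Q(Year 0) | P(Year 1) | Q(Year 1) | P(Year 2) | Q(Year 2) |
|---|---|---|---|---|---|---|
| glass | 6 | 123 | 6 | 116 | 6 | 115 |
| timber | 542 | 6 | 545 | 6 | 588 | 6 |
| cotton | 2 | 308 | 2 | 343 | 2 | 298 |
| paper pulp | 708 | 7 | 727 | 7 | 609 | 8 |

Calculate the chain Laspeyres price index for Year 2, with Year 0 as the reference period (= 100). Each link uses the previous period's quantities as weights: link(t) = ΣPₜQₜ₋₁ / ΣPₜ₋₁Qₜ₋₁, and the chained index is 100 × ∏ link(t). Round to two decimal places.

95.66

Link Year 0→Year 1:
ΣP(Year 1)Q(Year 0) = 6×123 + 545×6 + 2×308 + 727×7 = 738 + 3270 + 616 + 5089 = 9713
ΣP(Year 0)Q(Year 0) = 6×123 + 542×6 + 2×308 + 708×7 = 738 + 3252 + 616 + 4956 = 9562
link = 9713/9562 = 1.015792
Link Year 1→Year 2:
ΣP(Year 2)Q(Year 1) = 6×116 + 588×6 + 2×343 + 609×7 = 696 + 3528 + 686 + 4263 = 9173
ΣP(Year 1)Q(Year 1) = 6×116 + 545×6 + 2×343 + 727×7 = 696 + 3270 + 686 + 5089 = 9741
link = 9173/9741 = 0.941690
Chained index = 100 × 1.015792 × 0.941690 = 95.6561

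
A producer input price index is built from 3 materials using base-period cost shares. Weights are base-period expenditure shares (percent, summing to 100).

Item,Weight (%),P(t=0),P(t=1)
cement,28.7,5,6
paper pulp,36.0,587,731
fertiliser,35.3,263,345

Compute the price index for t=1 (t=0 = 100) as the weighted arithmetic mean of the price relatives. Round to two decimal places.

125.58

cement: 28.7 × (6/5) = 28.7 × 1.200000 = 34.4400
paper pulp: 36.0 × (731/587) = 36.0 × 1.245315 = 44.8313
fertiliser: 35.3 × (345/263) = 35.3 × 1.311787 = 46.3061
Index = Σ wᵢ·(p₁ᵢ/p₀ᵢ) = 34.4400 + 44.8313 + 46.3061 = 125.5774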